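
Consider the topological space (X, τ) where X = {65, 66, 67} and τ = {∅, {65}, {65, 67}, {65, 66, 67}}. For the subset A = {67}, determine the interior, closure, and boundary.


int(A) = ∅, cl(A) = {66, 67}, ∂A = {66, 67}.

Closed sets in (X, τ) are complements of opens:
  closed(X, τ) = {∅, {66}, {66, 67}, {65, 66, 67}}.
int(A) = ⋃ {U ∈ τ : U ⊆ A}. Opens contained in A: ∅.
Taking the union of these: int(A) = ∅.
cl(A) = ⋂ {C closed : A ⊆ C}. Closed sets containing A: {66, 67}, {65, 66, 67}.
Intersecting these: cl(A) = {66, 67}.
∂A = cl(A) ∖ int(A) = {66, 67} ∖ ∅ = {66, 67}.


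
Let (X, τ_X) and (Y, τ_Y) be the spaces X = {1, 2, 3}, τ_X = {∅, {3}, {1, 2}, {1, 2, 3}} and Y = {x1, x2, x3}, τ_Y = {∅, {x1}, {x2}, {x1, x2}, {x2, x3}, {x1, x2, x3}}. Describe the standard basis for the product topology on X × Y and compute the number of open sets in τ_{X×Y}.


Basis B = {∅ × ∅, {3} × {x1}, {3} × {x2}, {1, 2} × {x1}, {1, 2} × {x2}, {3} × {x1, x2}, {3} × {x2, x3}, {1, 2, 3} × {x1}, {1, 2, 3} × {x2}, {3} × {x1, x2, x3}, {1, 2} × {x1, x2}, {1, 2} × {x2, x3}, {1, 2} × {x1, x2, x3}, {1, 2, 3} × {x1, x2}, {1, 2, 3} × {x2, x3}, {1, 2, 3} × {x1, x2, x3}}; |τ_{X×Y}| = 36.

Enumerate products U × V with U ∈ τ_X, V ∈ τ_Y (deduplicated):
  ∅ × ∅ = {} (∅)
  {3} × {x1} = {(3,x1)}
  {3} × {x2} = {(3,x2)}
  {1, 2} × {x1} = {(1,x1), (2,x1)}
  {1, 2} × {x2} = {(1,x2), (2,x2)}
  {3} × {x1, x2} = {(3,x1), (3,x2)}
  {3} × {x2, x3} = {(3,x2), (3,x3)}
  {1, 2, 3} × {x1} = {(1,x1), (2,x1), (3,x1)}
  {1, 2, 3} × {x2} = {(1,x2), (2,x2), (3,x2)}
  {3} × {x1, x2, x3} = {(3,x1), (3,x2), (3,x3)}
  {1, 2} × {x1, x2} = {(1,x1), (1,x2), (2,x1), (2,x2)}
  {1, 2} × {x2, x3} = {(1,x2), (1,x3), (2,x2), (2,x3)}
  {1, 2} × {x1, x2, x3} = {(1,x1), (1,x2), (1,x3), (2,x1), (2,x2), (2,x3)}
  {1, 2, 3} × {x1, x2} = {(1,x1), (1,x2), (2,x1), (2,x2), (3,x1), (3,x2)}
  {1, 2, 3} × {x2, x3} = {(1,x2), (1,x3), (2,x2), (2,x3), (3,x2), (3,x3)}
  {1, 2, 3} × {x1, x2, x3} = {(1,x1), (1,x2), (1,x3), (2,x1), (2,x2), (2,x3), (3,x1), (3,x2), (3,x3)}
These 16 distinct sets form the basis B.
Close under arbitrary unions to get τ_{X×Y}; counting gives |τ_{X×Y}| = 36.


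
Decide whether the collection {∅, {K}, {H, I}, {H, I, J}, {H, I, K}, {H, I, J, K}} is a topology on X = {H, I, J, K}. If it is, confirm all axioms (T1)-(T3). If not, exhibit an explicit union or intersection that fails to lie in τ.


τ IS a topology on X.

Axiom (T1): ∅ ∈ τ? Yes; X ∈ τ? Yes.
Axiom (T2/T3): check pairwise unions and intersections of members of τ.
All pairwise intersections and unions checked — each lies in τ. Therefore τ satisfies (T1), (T2), (T3): it IS a topology on X.


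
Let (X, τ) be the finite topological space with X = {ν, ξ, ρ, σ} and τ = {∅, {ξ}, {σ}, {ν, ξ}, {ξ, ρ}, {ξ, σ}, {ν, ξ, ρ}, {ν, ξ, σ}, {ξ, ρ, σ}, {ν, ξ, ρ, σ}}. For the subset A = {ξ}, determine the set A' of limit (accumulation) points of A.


A' = {ν, ρ}

For each x ∈ X, list the open sets U ∈ τ with x ∈ U, then check whether U ∩ (A ∖ {x}) ≠ ∅ for every such U.
  x = ν: opens ∋ x are {ν, ξ}, {ν, ξ, ρ}, {ν, ξ, σ}, {ν, ξ, ρ, σ}; each meets A ∖ {ν}, so x IS a limit point.
  x = ξ: open {ξ} ∋ x has {ξ} ∩ (A ∖ {ξ}) = ∅, so x is NOT a limit point.
  x = ρ: opens ∋ x are {ξ, ρ}, {ν, ξ, ρ}, {ξ, ρ, σ}, {ν, ξ, ρ, σ}; each meets A ∖ {ρ}, so x IS a limit point.
  x = σ: open {σ} ∋ x has {σ} ∩ (A ∖ {σ}) = ∅, so x is NOT a limit point.
Collecting: A' = {ν, ρ}.


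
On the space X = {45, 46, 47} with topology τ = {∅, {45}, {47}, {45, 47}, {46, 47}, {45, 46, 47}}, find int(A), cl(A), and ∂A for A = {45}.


int(A) = {45}, cl(A) = {45}, ∂A = ∅.

Closed sets in (X, τ) are complements of opens:
  closed(X, τ) = {∅, {45}, {46}, {45, 46}, {46, 47}, {45, 46, 47}}.
int(A) = ⋃ {U ∈ τ : U ⊆ A}. Opens contained in A: ∅, {45}.
Taking the union of these: int(A) = {45}.
cl(A) = ⋂ {C closed : A ⊆ C}. Closed sets containing A: {45}, {45, 46}, {45, 46, 47}.
Intersecting these: cl(A) = {45}.
∂A = cl(A) ∖ int(A) = {45} ∖ {45} = ∅.


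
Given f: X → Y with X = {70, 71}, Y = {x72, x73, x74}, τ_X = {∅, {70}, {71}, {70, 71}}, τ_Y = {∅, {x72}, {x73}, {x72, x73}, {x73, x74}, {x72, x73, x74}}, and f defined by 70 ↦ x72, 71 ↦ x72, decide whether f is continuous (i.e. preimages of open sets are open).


f IS continuous.

Compute f^{-1}(U) for each U ∈ τ_Y:
  U = ∅: f^{-1}(U) = ∅ ∈ τ_X ✓.
  U = {x72}: f^{-1}(U) = {70, 71} ∈ τ_X ✓.
  U = {x73}: f^{-1}(U) = ∅ ∈ τ_X ✓.
  U = {x72, x73}: f^{-1}(U) = {70, 71} ∈ τ_X ✓.
  U = {x73, x74}: f^{-1}(U) = ∅ ∈ τ_X ✓.
  U = {x72, x73, x74}: f^{-1}(U) = {70, 71} ∈ τ_X ✓.
Every preimage lies in τ_X, so f IS continuous.


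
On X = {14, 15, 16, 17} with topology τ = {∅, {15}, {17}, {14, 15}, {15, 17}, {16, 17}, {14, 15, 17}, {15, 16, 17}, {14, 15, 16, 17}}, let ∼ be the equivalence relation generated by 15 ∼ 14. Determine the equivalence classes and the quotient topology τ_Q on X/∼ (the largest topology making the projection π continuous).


X/∼ = {[14=15], [16], [17]}; |τ_Q| = 6.

Equivalence classes: [14=15], [16], [17].
Quotient map π: X → X/∼ sends 14 ↦ [14=15], 15 ↦ [14=15], 16 ↦ [16], 17 ↦ [17].
For each subset V ⊆ X/∼, compute π^{-1}(V) ⊆ X and check whether π^{-1}(V) ∈ τ. V is open in τ_Q iff π^{-1}(V) ∈ τ.
  V = {}: π^{-1}(V) = ∅ ∈ τ ✓.
  V = {[14=15]}: π^{-1}(V) = {14, 15} ∈ τ ✓.
  V = {[16]}: π^{-1}(V) = {16} ∉ τ ✗.
  V = {[14=15], [16]}: π^{-1}(V) = {14, 15, 16} ∉ τ ✗.
  V = {[17]}: π^{-1}(V) = {17} ∈ τ ✓.
  V = {[14=15], [17]}: π^{-1}(V) = {14, 15, 17} ∈ τ ✓.
  V = {[16], [17]}: π^{-1}(V) = {16, 17} ∈ τ ✓.
  V = {[14=15], [16], [17]}: π^{-1}(V) = {14, 15, 16, 17} ∈ τ ✓.
Open sets in the quotient: τ_Q = {{}, {[14=15]}, {[17]}, {[14=15], [17]}, {[16], [17]}, {[14=15], [16], [17]}} (6 elements).


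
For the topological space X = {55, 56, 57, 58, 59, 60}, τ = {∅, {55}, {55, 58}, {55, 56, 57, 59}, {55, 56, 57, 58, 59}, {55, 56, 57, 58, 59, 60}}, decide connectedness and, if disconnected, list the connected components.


(X, τ) is connected.

Find clopen sets (U ∈ τ with X ∖ U ∈ τ):
  U = ∅, X ∖ U = {55, 56, 57, 58, 59, 60} — both open, so U is clopen.
  U = {55, 56, 57, 58, 59, 60}, X ∖ U = ∅ — both open, so U is clopen.
Only trivial clopens (∅ and X) exist, so (X, τ) is connected.
Compute connected components by grouping points that agree on all clopens:
  component: {55, 56, 57, 58, 59, 60}


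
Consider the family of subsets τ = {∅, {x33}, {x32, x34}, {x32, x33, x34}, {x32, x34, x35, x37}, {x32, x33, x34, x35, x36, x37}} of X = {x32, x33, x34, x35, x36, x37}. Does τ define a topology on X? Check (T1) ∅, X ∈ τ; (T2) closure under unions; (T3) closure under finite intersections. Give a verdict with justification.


τ is NOT a topology on X.

Axiom (T1): ∅ ∈ τ? Yes; X ∈ τ? Yes.
Axiom (T2/T3): check pairwise unions and intersections of members of τ.
Counterexample for (T2): {x33} ∪ {x32, x34, x35, x37} = {x32, x33, x34, x35, x37} ∉ τ. Therefore τ is NOT a topology.


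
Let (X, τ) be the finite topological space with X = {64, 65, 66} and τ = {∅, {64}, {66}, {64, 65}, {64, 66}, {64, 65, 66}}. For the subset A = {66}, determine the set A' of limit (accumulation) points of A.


A' = ∅

For each x ∈ X, list the open sets U ∈ τ with x ∈ U, then check whether U ∩ (A ∖ {x}) ≠ ∅ for every such U.
  x = 64: open {64} ∋ x has {64} ∩ (A ∖ {64}) = ∅, so x is NOT a limit point.
  x = 65: open {64, 65} ∋ x has {64, 65} ∩ (A ∖ {65}) = ∅, so x is NOT a limit point.
  x = 66: open {66} ∋ x has {66} ∩ (A ∖ {66}) = ∅, so x is NOT a limit point.
Collecting: A' = ∅.


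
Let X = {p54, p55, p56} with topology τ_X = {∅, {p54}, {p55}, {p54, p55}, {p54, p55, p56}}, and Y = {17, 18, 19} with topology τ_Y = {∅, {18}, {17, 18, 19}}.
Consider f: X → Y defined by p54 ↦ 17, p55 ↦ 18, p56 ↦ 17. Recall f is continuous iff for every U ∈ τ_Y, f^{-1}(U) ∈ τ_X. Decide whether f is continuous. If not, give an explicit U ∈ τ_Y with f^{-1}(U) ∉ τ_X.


f IS continuous.

Compute f^{-1}(U) for each U ∈ τ_Y:
  U = ∅: f^{-1}(U) = ∅ ∈ τ_X ✓.
  U = {18}: f^{-1}(U) = {p55} ∈ τ_X ✓.
  U = {17, 18, 19}: f^{-1}(U) = {p54, p55, p56} ∈ τ_X ✓.
Every preimage lies in τ_X, so f IS continuous.


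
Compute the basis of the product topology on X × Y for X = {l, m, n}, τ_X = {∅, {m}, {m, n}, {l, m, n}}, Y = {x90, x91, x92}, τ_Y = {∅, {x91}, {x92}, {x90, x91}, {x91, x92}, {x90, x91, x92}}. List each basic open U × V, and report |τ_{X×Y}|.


Basis B = {∅ × ∅, {m} × {x91}, {m} × {x92}, {m} × {x90, x91}, {m} × {x91, x92}, {m, n} × {x91}, {m, n} × {x92}, {l, m, n} × {x91}, {l, m, n} × {x92}, {m} × {x90, x91, x92}, {m, n} × {x90, x91}, {m, n} × {x91, x92}, {l, m, n} × {x90, x91}, {l, m, n} × {x91, x92}, {m, n} × {x90, x91, x92}, {l, m, n} × {x90, x91, x92}}; |τ_{X×Y}| = 40.

Enumerate products U × V with U ∈ τ_X, V ∈ τ_Y (deduplicated):
  ∅ × ∅ = {} (∅)
  {m} × {x91} = {(m,x91)}
  {m} × {x92} = {(m,x92)}
  {m} × {x90, x91} = {(m,x90), (m,x91)}
  {m} × {x91, x92} = {(m,x91), (m,x92)}
  {m, n} × {x91} = {(m,x91), (n,x91)}
  {m, n} × {x92} = {(m,x92), (n,x92)}
  {l, m, n} × {x91} = {(l,x91), (m,x91), (n,x91)}
  {l, m, n} × {x92} = {(l,x92), (m,x92), (n,x92)}
  {m} × {x90, x91, x92} = {(m,x90), (m,x91), (m,x92)}
  {m, n} × {x90, x91} = {(m,x90), (m,x91), (n,x90), (n,x91)}
  {m, n} × {x91, x92} = {(m,x91), (m,x92), (n,x91), (n,x92)}
  {l, m, n} × {x90, x91} = {(l,x90), (l,x91), (m,x90), (m,x91), (n,x90), (n,x91)}
  {l, m, n} × {x91, x92} = {(l,x91), (l,x92), (m,x91), (m,x92), (n,x91), (n,x92)}
  {m, n} × {x90, x91, x92} = {(m,x90), (m,x91), (m,x92), (n,x90), (n,x91), (n,x92)}
  {l, m, n} × {x90, x91, x92} = {(l,x90), (l,x91), (l,x92), (m,x90), (m,x91), (m,x92), (n,x90), (n,x91), (n,x92)}
These 16 distinct sets form the basis B.
Close under arbitrary unions to get τ_{X×Y}; counting gives |τ_{X×Y}| = 40.


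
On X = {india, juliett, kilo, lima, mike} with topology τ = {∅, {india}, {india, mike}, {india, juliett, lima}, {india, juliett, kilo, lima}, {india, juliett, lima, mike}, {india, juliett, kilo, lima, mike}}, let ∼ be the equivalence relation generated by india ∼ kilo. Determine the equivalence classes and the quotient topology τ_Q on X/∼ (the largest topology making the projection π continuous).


X/∼ = {[india=kilo], [juliett], [lima], [mike]}; |τ_Q| = 3.

Equivalence classes: [india=kilo], [juliett], [lima], [mike].
Quotient map π: X → X/∼ sends india ↦ [india=kilo], juliett ↦ [juliett], kilo ↦ [india=kilo], lima ↦ [lima], mike ↦ [mike].
For each subset V ⊆ X/∼, compute π^{-1}(V) ⊆ X and check whether π^{-1}(V) ∈ τ. V is open in τ_Q iff π^{-1}(V) ∈ τ.
  V = {}: π^{-1}(V) = ∅ ∈ τ ✓.
  V = {[india=kilo]}: π^{-1}(V) = {india, kilo} ∉ τ ✗.
  V = {[juliett]}: π^{-1}(V) = {juliett} ∉ τ ✗.
  V = {[india=kilo], [juliett]}: π^{-1}(V) = {india, juliett, kilo} ∉ τ ✗.
  V = {[lima]}: π^{-1}(V) = {lima} ∉ τ ✗.
  V = {[india=kilo], [lima]}: π^{-1}(V) = {india, kilo, lima} ∉ τ ✗.
  V = {[juliett], [lima]}: π^{-1}(V) = {juliett, lima} ∉ τ ✗.
  V = {[india=kilo], [juliett], [lima]}: π^{-1}(V) = {india, juliett, kilo, lima} ∈ τ ✓.
  V = {[mike]}: π^{-1}(V) = {mike} ∉ τ ✗.
  V = {[india=kilo], [mike]}: π^{-1}(V) = {india, kilo, mike} ∉ τ ✗.
  V = {[juliett], [mike]}: π^{-1}(V) = {juliett, mike} ∉ τ ✗.
  V = {[india=kilo], [juliett], [mike]}: π^{-1}(V) = {india, juliett, kilo, mike} ∉ τ ✗.
  V = {[lima], [mike]}: π^{-1}(V) = {lima, mike} ∉ τ ✗.
  V = {[india=kilo], [lima], [mike]}: π^{-1}(V) = {india, kilo, lima, mike} ∉ τ ✗.
  V = {[juliett], [lima], [mike]}: π^{-1}(V) = {juliett, lima, mike} ∉ τ ✗.
  V = {[india=kilo], [juliett], [lima], [mike]}: π^{-1}(V) = {india, juliett, kilo, lima, mike} ∈ τ ✓.
Open sets in the quotient: τ_Q = {{}, {[india=kilo], [juliett], [lima]}, {[india=kilo], [juliett], [lima], [mike]}} (3 elements).


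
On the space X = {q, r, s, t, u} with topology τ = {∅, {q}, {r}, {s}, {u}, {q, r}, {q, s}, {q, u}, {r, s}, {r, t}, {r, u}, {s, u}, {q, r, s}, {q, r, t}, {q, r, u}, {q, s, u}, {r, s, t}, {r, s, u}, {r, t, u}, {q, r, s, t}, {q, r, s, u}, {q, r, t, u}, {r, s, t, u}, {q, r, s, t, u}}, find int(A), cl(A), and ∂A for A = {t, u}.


int(A) = {u}, cl(A) = {t, u}, ∂A = {t}.

Closed sets in (X, τ) are complements of opens:
  closed(X, τ) = {∅, {q}, {s}, {t}, {u}, {q, s}, {q, t}, {q, u}, {r, t}, {s, t}, {s, u}, {t, u}, {q, r, t}, {q, s, t}, {q, s, u}, {q, t, u}, {r, s, t}, {r, t, u}, {s, t, u}, {q, r, s, t}, {q, r, t, u}, {q, s, t, u}, {r, s, t, u}, {q, r, s, t, u}}.
int(A) = ⋃ {U ∈ τ : U ⊆ A}. Opens contained in A: ∅, {u}.
Taking the union of these: int(A) = {u}.
cl(A) = ⋂ {C closed : A ⊆ C}. Closed sets containing A: {t, u}, {q, t, u}, {r, t, u}, {s, t, u}, {q, r, t, u}, {q, s, t, u}, {r, s, t, u}, {q, r, s, t, u}.
Intersecting these: cl(A) = {t, u}.
∂A = cl(A) ∖ int(A) = {t, u} ∖ {u} = {t}.


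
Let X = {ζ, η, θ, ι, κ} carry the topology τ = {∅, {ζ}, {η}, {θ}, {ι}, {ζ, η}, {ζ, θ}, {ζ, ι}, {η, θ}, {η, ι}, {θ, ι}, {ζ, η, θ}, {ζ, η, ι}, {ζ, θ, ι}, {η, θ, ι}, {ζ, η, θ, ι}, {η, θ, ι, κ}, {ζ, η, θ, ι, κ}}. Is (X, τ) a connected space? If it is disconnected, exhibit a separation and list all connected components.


(X, τ) is disconnected; components = [{ζ}, {η, θ, ι, κ}].

Find clopen sets (U ∈ τ with X ∖ U ∈ τ):
  U = ∅, X ∖ U = {ζ, η, θ, ι, κ} — both open, so U is clopen.
  U = {ζ}, X ∖ U = {η, θ, ι, κ} — both open, so U is clopen.
  U = {η, θ, ι, κ}, X ∖ U = {ζ} — both open, so U is clopen.
  U = {ζ, η, θ, ι, κ}, X ∖ U = ∅ — both open, so U is clopen.
Nontrivial clopen(s) exist: e.g. {ζ}. So (X, τ) is disconnected.
Compute connected components by grouping points that agree on all clopens:
  component: {ζ}
  component: {η, θ, ι, κ}


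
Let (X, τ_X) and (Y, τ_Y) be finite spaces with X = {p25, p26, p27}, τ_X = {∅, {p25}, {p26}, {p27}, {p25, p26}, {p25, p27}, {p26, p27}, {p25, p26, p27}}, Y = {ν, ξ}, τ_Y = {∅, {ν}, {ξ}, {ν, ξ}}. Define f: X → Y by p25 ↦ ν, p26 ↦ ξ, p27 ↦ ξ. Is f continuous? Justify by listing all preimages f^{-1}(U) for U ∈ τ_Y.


f IS continuous.

Compute f^{-1}(U) for each U ∈ τ_Y:
  U = ∅: f^{-1}(U) = ∅ ∈ τ_X ✓.
  U = {ν}: f^{-1}(U) = {p25} ∈ τ_X ✓.
  U = {ξ}: f^{-1}(U) = {p26, p27} ∈ τ_X ✓.
  U = {ν, ξ}: f^{-1}(U) = {p25, p26, p27} ∈ τ_X ✓.
Every preimage lies in τ_X, so f IS continuous.


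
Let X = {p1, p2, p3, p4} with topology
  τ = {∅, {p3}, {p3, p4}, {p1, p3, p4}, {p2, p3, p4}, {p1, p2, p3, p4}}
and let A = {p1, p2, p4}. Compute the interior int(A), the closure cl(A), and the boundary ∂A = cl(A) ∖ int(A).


int(A) = ∅, cl(A) = {p1, p2, p4}, ∂A = {p1, p2, p4}.

Closed sets in (X, τ) are complements of opens:
  closed(X, τ) = {∅, {p1}, {p2}, {p1, p2}, {p1, p2, p4}, {p1, p2, p3, p4}}.
int(A) = ⋃ {U ∈ τ : U ⊆ A}. Opens contained in A: ∅.
Taking the union of these: int(A) = ∅.
cl(A) = ⋂ {C closed : A ⊆ C}. Closed sets containing A: {p1, p2, p4}, {p1, p2, p3, p4}.
Intersecting these: cl(A) = {p1, p2, p4}.
∂A = cl(A) ∖ int(A) = {p1, p2, p4} ∖ ∅ = {p1, p2, p4}.


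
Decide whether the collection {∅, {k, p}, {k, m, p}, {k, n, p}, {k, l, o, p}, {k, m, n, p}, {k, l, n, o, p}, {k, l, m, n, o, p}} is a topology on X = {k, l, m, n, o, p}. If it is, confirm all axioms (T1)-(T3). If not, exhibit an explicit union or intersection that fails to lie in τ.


τ is NOT a topology on X.

Axiom (T1): ∅ ∈ τ? Yes; X ∈ τ? Yes.
Axiom (T2/T3): check pairwise unions and intersections of members of τ.
Counterexample for (T2): {k, m, p} ∪ {k, l, o, p} = {k, l, m, o, p} ∉ τ. Therefore τ is NOT a topology.


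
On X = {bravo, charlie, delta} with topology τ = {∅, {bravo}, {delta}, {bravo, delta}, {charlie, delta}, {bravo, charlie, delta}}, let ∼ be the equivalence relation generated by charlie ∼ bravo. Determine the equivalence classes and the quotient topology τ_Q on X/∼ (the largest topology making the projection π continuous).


X/∼ = {[bravo=charlie], [delta]}; |τ_Q| = 3.

Equivalence classes: [bravo=charlie], [delta].
Quotient map π: X → X/∼ sends bravo ↦ [bravo=charlie], charlie ↦ [bravo=charlie], delta ↦ [delta].
For each subset V ⊆ X/∼, compute π^{-1}(V) ⊆ X and check whether π^{-1}(V) ∈ τ. V is open in τ_Q iff π^{-1}(V) ∈ τ.
  V = {}: π^{-1}(V) = ∅ ∈ τ ✓.
  V = {[bravo=charlie]}: π^{-1}(V) = {bravo, charlie} ∉ τ ✗.
  V = {[delta]}: π^{-1}(V) = {delta} ∈ τ ✓.
  V = {[bravo=charlie], [delta]}: π^{-1}(V) = {bravo, charlie, delta} ∈ τ ✓.
Open sets in the quotient: τ_Q = {{}, {[delta]}, {[bravo=charlie], [delta]}} (3 elements).


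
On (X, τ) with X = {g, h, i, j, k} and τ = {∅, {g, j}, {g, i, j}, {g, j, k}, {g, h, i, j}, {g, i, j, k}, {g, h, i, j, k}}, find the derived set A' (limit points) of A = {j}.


A' = {g, h, i, k}

For each x ∈ X, list the open sets U ∈ τ with x ∈ U, then check whether U ∩ (A ∖ {x}) ≠ ∅ for every such U.
  x = g: opens ∋ x are {g, j}, {g, i, j}, {g, j, k}, {g, h, i, j}, {g, i, j, k}, {g, h, i, j, k}; each meets A ∖ {g}, so x IS a limit point.
  x = h: opens ∋ x are {g, h, i, j}, {g, h, i, j, k}; each meets A ∖ {h}, so x IS a limit point.
  x = i: opens ∋ x are {g, i, j}, {g, h, i, j}, {g, i, j, k}, {g, h, i, j, k}; each meets A ∖ {i}, so x IS a limit point.
  x = j: open {g, j} ∋ x has {g, j} ∩ (A ∖ {j}) = ∅, so x is NOT a limit point.
  x = k: opens ∋ x are {g, j, k}, {g, i, j, k}, {g, h, i, j, k}; each meets A ∖ {k}, so x IS a limit point.
Collecting: A' = {g, h, i, k}.


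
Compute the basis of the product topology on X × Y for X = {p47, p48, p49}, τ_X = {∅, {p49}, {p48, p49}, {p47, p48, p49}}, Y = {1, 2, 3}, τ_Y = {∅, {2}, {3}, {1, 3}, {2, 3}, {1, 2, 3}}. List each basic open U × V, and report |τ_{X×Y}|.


Basis B = {∅ × ∅, {p49} × {2}, {p49} × {3}, {p48, p49} × {2}, {p48, p49} × {3}, {p49} × {1, 3}, {p49} × {2, 3}, {p47, p48, p49} × {2}, {p47, p48, p49} × {3}, {p49} × {1, 2, 3}, {p48, p49} × {1, 3}, {p48, p49} × {2, 3}, {p47, p48, p49} × {1, 3}, {p47, p48, p49} × {2, 3}, {p48, p49} × {1, 2, 3}, {p47, p48, p49} × {1, 2, 3}}; |τ_{X×Y}| = 40.

Enumerate products U × V with U ∈ τ_X, V ∈ τ_Y (deduplicated):
  ∅ × ∅ = {} (∅)
  {p49} × {2} = {(p49,2)}
  {p49} × {3} = {(p49,3)}
  {p48, p49} × {2} = {(p48,2), (p49,2)}
  {p48, p49} × {3} = {(p48,3), (p49,3)}
  {p49} × {1, 3} = {(p49,1), (p49,3)}
  {p49} × {2, 3} = {(p49,2), (p49,3)}
  {p47, p48, p49} × {2} = {(p47,2), (p48,2), (p49,2)}
  {p47, p48, p49} × {3} = {(p47,3), (p48,3), (p49,3)}
  {p49} × {1, 2, 3} = {(p49,1), (p49,2), (p49,3)}
  {p48, p49} × {1, 3} = {(p48,1), (p48,3), (p49,1), (p49,3)}
  {p48, p49} × {2, 3} = {(p48,2), (p48,3), (p49,2), (p49,3)}
  {p47, p48, p49} × {1, 3} = {(p47,1), (p47,3), (p48,1), (p48,3), (p49,1), (p49,3)}
  {p47, p48, p49} × {2, 3} = {(p47,2), (p47,3), (p48,2), (p48,3), (p49,2), (p49,3)}
  {p48, p49} × {1, 2, 3} = {(p48,1), (p48,2), (p48,3), (p49,1), (p49,2), (p49,3)}
  {p47, p48, p49} × {1, 2, 3} = {(p47,1), (p47,2), (p47,3), (p48,1), (p48,2), (p48,3), (p49,1), (p49,2), (p49,3)}
These 16 distinct sets form the basis B.
Close under arbitrary unions to get τ_{X×Y}; counting gives |τ_{X×Y}| = 40.


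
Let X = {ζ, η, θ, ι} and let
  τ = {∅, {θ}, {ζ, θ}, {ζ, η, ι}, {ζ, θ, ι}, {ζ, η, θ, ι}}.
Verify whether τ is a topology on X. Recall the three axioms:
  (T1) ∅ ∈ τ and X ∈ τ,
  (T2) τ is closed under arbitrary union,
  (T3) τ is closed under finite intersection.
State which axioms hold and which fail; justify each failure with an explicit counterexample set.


τ is NOT a topology on X.

Axiom (T1): ∅ ∈ τ? Yes; X ∈ τ? Yes.
Axiom (T2/T3): check pairwise unions and intersections of members of τ.
Counterexample for (T3): {ζ, θ} ∩ {ζ, η, ι} = {ζ} ∉ τ. Therefore τ is NOT a topology.


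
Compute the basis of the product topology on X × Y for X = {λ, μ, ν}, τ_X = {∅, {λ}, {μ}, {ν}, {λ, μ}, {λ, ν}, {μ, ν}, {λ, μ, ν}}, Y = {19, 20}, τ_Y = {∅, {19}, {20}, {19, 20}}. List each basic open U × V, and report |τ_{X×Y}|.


Basis B = {∅ × ∅, {λ} × {19}, {λ} × {20}, {μ} × {19}, {μ} × {20}, {ν} × {19}, {ν} × {20}, {λ} × {19, 20}, {λ, μ} × {19}, {λ, ν} × {19}, {λ, μ} × {20}, {λ, ν} × {20}, {μ} × {19, 20}, {μ, ν} × {19}, {μ, ν} × {20}, {ν} × {19, 20}, {λ, μ, ν} × {19}, {λ, μ, ν} × {20}, {λ, μ} × {19, 20}, {λ, ν} × {19, 20}, {μ, ν} × {19, 20}, {λ, μ, ν} × {19, 20}}; |τ_{X×Y}| = 64.

Enumerate products U × V with U ∈ τ_X, V ∈ τ_Y (deduplicated):
  ∅ × ∅ = {} (∅)
  {λ} × {19} = {(λ,19)}
  {λ} × {20} = {(λ,20)}
  {μ} × {19} = {(μ,19)}
  {μ} × {20} = {(μ,20)}
  {ν} × {19} = {(ν,19)}
  {ν} × {20} = {(ν,20)}
  {λ} × {19, 20} = {(λ,19), (λ,20)}
  {λ, μ} × {19} = {(λ,19), (μ,19)}
  {λ, ν} × {19} = {(λ,19), (ν,19)}
  {λ, μ} × {20} = {(λ,20), (μ,20)}
  {λ, ν} × {20} = {(λ,20), (ν,20)}
  {μ} × {19, 20} = {(μ,19), (μ,20)}
  {μ, ν} × {19} = {(μ,19), (ν,19)}
  {μ, ν} × {20} = {(μ,20), (ν,20)}
  {ν} × {19, 20} = {(ν,19), (ν,20)}
  {λ, μ, ν} × {19} = {(λ,19), (μ,19), (ν,19)}
  {λ, μ, ν} × {20} = {(λ,20), (μ,20), (ν,20)}
  {λ, μ} × {19, 20} = {(λ,19), (λ,20), (μ,19), (μ,20)}
  {λ, ν} × {19, 20} = {(λ,19), (λ,20), (ν,19), (ν,20)}
  {μ, ν} × {19, 20} = {(μ,19), (μ,20), (ν,19), (ν,20)}
  {λ, μ, ν} × {19, 20} = {(λ,19), (λ,20), (μ,19), (μ,20), (ν,19), (ν,20)}
These 22 distinct sets form the basis B.
Close under arbitrary unions to get τ_{X×Y}; counting gives |τ_{X×Y}| = 64.


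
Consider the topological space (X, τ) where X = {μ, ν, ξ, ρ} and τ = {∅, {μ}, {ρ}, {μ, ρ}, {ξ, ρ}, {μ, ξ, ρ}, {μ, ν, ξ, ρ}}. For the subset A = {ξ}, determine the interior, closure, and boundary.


int(A) = ∅, cl(A) = {ν, ξ}, ∂A = {ν, ξ}.

Closed sets in (X, τ) are complements of opens:
  closed(X, τ) = {∅, {ν}, {μ, ν}, {ν, ξ}, {μ, ν, ξ}, {ν, ξ, ρ}, {μ, ν, ξ, ρ}}.
int(A) = ⋃ {U ∈ τ : U ⊆ A}. Opens contained in A: ∅.
Taking the union of these: int(A) = ∅.
cl(A) = ⋂ {C closed : A ⊆ C}. Closed sets containing A: {ν, ξ}, {μ, ν, ξ}, {ν, ξ, ρ}, {μ, ν, ξ, ρ}.
Intersecting these: cl(A) = {ν, ξ}.
∂A = cl(A) ∖ int(A) = {ν, ξ} ∖ ∅ = {ν, ξ}.


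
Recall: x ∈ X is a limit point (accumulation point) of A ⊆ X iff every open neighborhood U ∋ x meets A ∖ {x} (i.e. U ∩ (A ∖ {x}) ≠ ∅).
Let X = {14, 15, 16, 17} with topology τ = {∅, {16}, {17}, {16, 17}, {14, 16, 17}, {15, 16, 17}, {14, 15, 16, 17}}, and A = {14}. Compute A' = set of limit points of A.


A' = ∅

For each x ∈ X, list the open sets U ∈ τ with x ∈ U, then check whether U ∩ (A ∖ {x}) ≠ ∅ for every such U.
  x = 14: open {14, 16, 17} ∋ x has {14, 16, 17} ∩ (A ∖ {14}) = ∅, so x is NOT a limit point.
  x = 15: open {15, 16, 17} ∋ x has {15, 16, 17} ∩ (A ∖ {15}) = ∅, so x is NOT a limit point.
  x = 16: open {16} ∋ x has {16} ∩ (A ∖ {16}) = ∅, so x is NOT a limit point.
  x = 17: open {17} ∋ x has {17} ∩ (A ∖ {17}) = ∅, so x is NOT a limit point.
Collecting: A' = ∅.


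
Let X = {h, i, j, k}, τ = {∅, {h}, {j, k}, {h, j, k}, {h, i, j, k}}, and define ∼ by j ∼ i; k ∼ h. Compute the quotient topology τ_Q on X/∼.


X/∼ = {[h=k], [i=j]}; |τ_Q| = 2.

Equivalence classes: [h=k], [i=j].
Quotient map π: X → X/∼ sends h ↦ [h=k], i ↦ [i=j], j ↦ [i=j], k ↦ [h=k].
For each subset V ⊆ X/∼, compute π^{-1}(V) ⊆ X and check whether π^{-1}(V) ∈ τ. V is open in τ_Q iff π^{-1}(V) ∈ τ.
  V = {}: π^{-1}(V) = ∅ ∈ τ ✓.
  V = {[h=k]}: π^{-1}(V) = {h, k} ∉ τ ✗.
  V = {[i=j]}: π^{-1}(V) = {i, j} ∉ τ ✗.
  V = {[h=k], [i=j]}: π^{-1}(V) = {h, i, j, k} ∈ τ ✓.
Open sets in the quotient: τ_Q = {{}, {[h=k], [i=j]}} (2 elements).


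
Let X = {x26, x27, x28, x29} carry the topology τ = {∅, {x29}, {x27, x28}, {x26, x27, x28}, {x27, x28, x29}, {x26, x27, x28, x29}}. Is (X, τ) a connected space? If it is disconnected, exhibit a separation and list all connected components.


(X, τ) is disconnected; components = [{x29}, {x26, x27, x28}].

Find clopen sets (U ∈ τ with X ∖ U ∈ τ):
  U = ∅, X ∖ U = {x26, x27, x28, x29} — both open, so U is clopen.
  U = {x29}, X ∖ U = {x26, x27, x28} — both open, so U is clopen.
  U = {x26, x27, x28}, X ∖ U = {x29} — both open, so U is clopen.
  U = {x26, x27, x28, x29}, X ∖ U = ∅ — both open, so U is clopen.
Nontrivial clopen(s) exist: e.g. {x26, x27, x28}. So (X, τ) is disconnected.
Compute connected components by grouping points that agree on all clopens:
  component: {x29}
  component: {x26, x27, x28}


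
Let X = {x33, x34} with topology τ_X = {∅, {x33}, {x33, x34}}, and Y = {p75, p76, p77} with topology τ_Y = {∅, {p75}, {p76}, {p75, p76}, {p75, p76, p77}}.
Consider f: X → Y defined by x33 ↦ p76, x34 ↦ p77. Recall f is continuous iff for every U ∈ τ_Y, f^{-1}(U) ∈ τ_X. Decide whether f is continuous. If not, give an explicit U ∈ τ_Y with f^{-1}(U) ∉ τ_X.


f IS continuous.

Compute f^{-1}(U) for each U ∈ τ_Y:
  U = ∅: f^{-1}(U) = ∅ ∈ τ_X ✓.
  U = {p75}: f^{-1}(U) = ∅ ∈ τ_X ✓.
  U = {p76}: f^{-1}(U) = {x33} ∈ τ_X ✓.
  U = {p75, p76}: f^{-1}(U) = {x33} ∈ τ_X ✓.
  U = {p75, p76, p77}: f^{-1}(U) = {x33, x34} ∈ τ_X ✓.
Every preimage lies in τ_X, so f IS continuous.


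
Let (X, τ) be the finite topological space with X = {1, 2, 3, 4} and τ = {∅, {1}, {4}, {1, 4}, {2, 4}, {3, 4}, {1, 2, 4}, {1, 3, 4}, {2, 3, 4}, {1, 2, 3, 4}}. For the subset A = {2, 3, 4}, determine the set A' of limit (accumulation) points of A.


A' = {2, 3}

For each x ∈ X, list the open sets U ∈ τ with x ∈ U, then check whether U ∩ (A ∖ {x}) ≠ ∅ for every such U.
  x = 1: open {1} ∋ x has {1} ∩ (A ∖ {1}) = ∅, so x is NOT a limit point.
  x = 2: opens ∋ x are {2, 4}, {1, 2, 4}, {2, 3, 4}, {1, 2, 3, 4}; each meets A ∖ {2}, so x IS a limit point.
  x = 3: opens ∋ x are {3, 4}, {1, 3, 4}, {2, 3, 4}, {1, 2, 3, 4}; each meets A ∖ {3}, so x IS a limit point.
  x = 4: open {4} ∋ x has {4} ∩ (A ∖ {4}) = ∅, so x is NOT a limit point.
Collecting: A' = {2, 3}.


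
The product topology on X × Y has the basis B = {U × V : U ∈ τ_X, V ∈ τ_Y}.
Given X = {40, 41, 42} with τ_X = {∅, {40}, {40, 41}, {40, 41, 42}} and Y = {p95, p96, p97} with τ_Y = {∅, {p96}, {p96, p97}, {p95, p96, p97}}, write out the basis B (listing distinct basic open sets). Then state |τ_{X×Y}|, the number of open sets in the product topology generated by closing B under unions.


Basis B = {∅ × ∅, {40} × {p96}, {40} × {p96, p97}, {40, 41} × {p96}, {40} × {p95, p96, p97}, {40, 41, 42} × {p96}, {40, 41} × {p96, p97}, {40, 41} × {p95, p96, p97}, {40, 41, 42} × {p96, p97}, {40, 41, 42} × {p95, p96, p97}}; |τ_{X×Y}| = 20.

Enumerate products U × V with U ∈ τ_X, V ∈ τ_Y (deduplicated):
  ∅ × ∅ = {} (∅)
  {40} × {p96} = {(40,p96)}
  {40} × {p96, p97} = {(40,p96), (40,p97)}
  {40, 41} × {p96} = {(40,p96), (41,p96)}
  {40} × {p95, p96, p97} = {(40,p95), (40,p96), (40,p97)}
  {40, 41, 42} × {p96} = {(40,p96), (41,p96), (42,p96)}
  {40, 41} × {p96, p97} = {(40,p96), (40,p97), (41,p96), (41,p97)}
  {40, 41} × {p95, p96, p97} = {(40,p95), (40,p96), (40,p97), (41,p95), (41,p96), (41,p97)}
  {40, 41, 42} × {p96, p97} = {(40,p96), (40,p97), (41,p96), (41,p97), (42,p96), (42,p97)}
  {40, 41, 42} × {p95, p96, p97} = {(40,p95), (40,p96), (40,p97), (41,p95), (41,p96), (41,p97), (42,p95), (42,p96), (42,p97)}
These 10 distinct sets form the basis B.
Close under arbitrary unions to get τ_{X×Y}; counting gives |τ_{X×Y}| = 20.


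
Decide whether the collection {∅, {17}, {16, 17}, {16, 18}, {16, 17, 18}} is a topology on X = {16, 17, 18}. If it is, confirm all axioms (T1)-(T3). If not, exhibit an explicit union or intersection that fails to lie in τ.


τ is NOT a topology on X.

Axiom (T1): ∅ ∈ τ? Yes; X ∈ τ? Yes.
Axiom (T2/T3): check pairwise unions and intersections of members of τ.
Counterexample for (T3): {16, 17} ∩ {16, 18} = {16} ∉ τ. Therefore τ is NOT a topology.


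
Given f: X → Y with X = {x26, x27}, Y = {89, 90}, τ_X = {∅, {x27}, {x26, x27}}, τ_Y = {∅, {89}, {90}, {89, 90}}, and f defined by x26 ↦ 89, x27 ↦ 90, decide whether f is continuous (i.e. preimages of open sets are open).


f is NOT continuous.

Compute f^{-1}(U) for each U ∈ τ_Y:
  U = ∅: f^{-1}(U) = ∅ ∈ τ_X ✓.
  U = {89}: f^{-1}(U) = {x26} ∉ τ_X ✗.
  U = {90}: f^{-1}(U) = {x27} ∈ τ_X ✓.
  U = {89, 90}: f^{-1}(U) = {x26, x27} ∈ τ_X ✓.
Found U = {89} with f^{-1}(U) = {x26} not in τ_X. Therefore f is NOT continuous.


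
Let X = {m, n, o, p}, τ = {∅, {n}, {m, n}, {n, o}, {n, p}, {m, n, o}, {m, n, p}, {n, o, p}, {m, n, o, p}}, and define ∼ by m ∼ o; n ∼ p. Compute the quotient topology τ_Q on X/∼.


X/∼ = {[m=o], [n=p]}; |τ_Q| = 3.

Equivalence classes: [m=o], [n=p].
Quotient map π: X → X/∼ sends m ↦ [m=o], n ↦ [n=p], o ↦ [m=o], p ↦ [n=p].
For each subset V ⊆ X/∼, compute π^{-1}(V) ⊆ X and check whether π^{-1}(V) ∈ τ. V is open in τ_Q iff π^{-1}(V) ∈ τ.
  V = {}: π^{-1}(V) = ∅ ∈ τ ✓.
  V = {[m=o]}: π^{-1}(V) = {m, o} ∉ τ ✗.
  V = {[n=p]}: π^{-1}(V) = {n, p} ∈ τ ✓.
  V = {[m=o], [n=p]}: π^{-1}(V) = {m, n, o, p} ∈ τ ✓.
Open sets in the quotient: τ_Q = {{}, {[n=p]}, {[m=o], [n=p]}} (3 elements).


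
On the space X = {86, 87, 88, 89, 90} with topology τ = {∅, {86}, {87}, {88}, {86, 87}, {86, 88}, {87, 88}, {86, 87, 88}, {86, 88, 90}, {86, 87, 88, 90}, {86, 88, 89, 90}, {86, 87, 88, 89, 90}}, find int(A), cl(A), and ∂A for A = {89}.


int(A) = ∅, cl(A) = {89}, ∂A = {89}.

Closed sets in (X, τ) are complements of opens:
  closed(X, τ) = {∅, {87}, {89}, {87, 89}, {89, 90}, {86, 89, 90}, {87, 89, 90}, {88, 89, 90}, {86, 87, 89, 90}, {86, 88, 89, 90}, {87, 88, 89, 90}, {86, 87, 88, 89, 90}}.
int(A) = ⋃ {U ∈ τ : U ⊆ A}. Opens contained in A: ∅.
Taking the union of these: int(A) = ∅.
cl(A) = ⋂ {C closed : A ⊆ C}. Closed sets containing A: {89}, {87, 89}, {89, 90}, {86, 89, 90}, {87, 89, 90}, {88, 89, 90}, {86, 87, 89, 90}, {86, 88, 89, 90}, {87, 88, 89, 90}, {86, 87, 88, 89, 90}.
Intersecting these: cl(A) = {89}.
∂A = cl(A) ∖ int(A) = {89} ∖ ∅ = {89}.


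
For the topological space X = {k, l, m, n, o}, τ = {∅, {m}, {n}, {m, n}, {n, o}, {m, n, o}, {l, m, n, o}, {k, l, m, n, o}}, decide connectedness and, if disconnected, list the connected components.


(X, τ) is connected.

Find clopen sets (U ∈ τ with X ∖ U ∈ τ):
  U = ∅, X ∖ U = {k, l, m, n, o} — both open, so U is clopen.
  U = {k, l, m, n, o}, X ∖ U = ∅ — both open, so U is clopen.
Only trivial clopens (∅ and X) exist, so (X, τ) is connected.
Compute connected components by grouping points that agree on all clopens:
  component: {k, l, m, n, o}


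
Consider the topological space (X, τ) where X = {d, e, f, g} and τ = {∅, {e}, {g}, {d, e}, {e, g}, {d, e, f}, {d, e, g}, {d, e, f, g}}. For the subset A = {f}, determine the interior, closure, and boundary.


int(A) = ∅, cl(A) = {f}, ∂A = {f}.

Closed sets in (X, τ) are complements of opens:
  closed(X, τ) = {∅, {f}, {g}, {d, f}, {f, g}, {d, e, f}, {d, f, g}, {d, e, f, g}}.
int(A) = ⋃ {U ∈ τ : U ⊆ A}. Opens contained in A: ∅.
Taking the union of these: int(A) = ∅.
cl(A) = ⋂ {C closed : A ⊆ C}. Closed sets containing A: {f}, {d, f}, {f, g}, {d, e, f}, {d, f, g}, {d, e, f, g}.
Intersecting these: cl(A) = {f}.
∂A = cl(A) ∖ int(A) = {f} ∖ ∅ = {f}.


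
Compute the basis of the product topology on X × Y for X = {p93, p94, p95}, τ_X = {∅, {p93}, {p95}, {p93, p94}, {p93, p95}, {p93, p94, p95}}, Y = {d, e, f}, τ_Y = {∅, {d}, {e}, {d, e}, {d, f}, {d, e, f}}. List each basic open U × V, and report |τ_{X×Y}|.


Basis B = {∅ × ∅, {p93} × {d}, {p93} × {e}, {p95} × {d}, {p95} × {e}, {p93} × {d, e}, {p93} × {d, f}, {p93, p94} × {d}, {p93, p95} × {d}, {p93, p94} × {e}, {p93, p95} × {e}, {p95} × {d, e}, {p95} × {d, f}, {p93} × {d, e, f}, {p93, p94, p95} × {d}, {p93, p94, p95} × {e}, {p95} × {d, e, f}, {p93, p94} × {d, e}, {p93, p95} × {d, e}, {p93, p94} × {d, f}, {p93, p95} × {d, f}, {p93, p94} × {d, e, f}, {p93, p95} × {d, e, f}, {p93, p94, p95} × {d, e}, {p93, p94, p95} × {d, f}, {p93, p94, p95} × {d, e, f}}; |τ_{X×Y}| = 108.

Enumerate products U × V with U ∈ τ_X, V ∈ τ_Y (deduplicated):
  ∅ × ∅ = {} (∅)
  {p93} × {d} = {(p93,d)}
  {p93} × {e} = {(p93,e)}
  {p95} × {d} = {(p95,d)}
  {p95} × {e} = {(p95,e)}
  {p93} × {d, e} = {(p93,d), (p93,e)}
  {p93} × {d, f} = {(p93,d), (p93,f)}
  {p93, p94} × {d} = {(p93,d), (p94,d)}
  {p93, p95} × {d} = {(p93,d), (p95,d)}
  {p93, p94} × {e} = {(p93,e), (p94,e)}
  {p93, p95} × {e} = {(p93,e), (p95,e)}
  {p95} × {d, e} = {(p95,d), (p95,e)}
  {p95} × {d, f} = {(p95,d), (p95,f)}
  {p93} × {d, e, f} = {(p93,d), (p93,e), (p93,f)}
  {p93, p94, p95} × {d} = {(p93,d), (p94,d), (p95,d)}
  {p93, p94, p95} × {e} = {(p93,e), (p94,e), (p95,e)}
  {p95} × {d, e, f} = {(p95,d), (p95,e), (p95,f)}
  {p93, p94} × {d, e} = {(p93,d), (p93,e), (p94,d), (p94,e)}
  {p93, p95} × {d, e} = {(p93,d), (p93,e), (p95,d), (p95,e)}
  {p93, p94} × {d, f} = {(p93,d), (p93,f), (p94,d), (p94,f)}
  {p93, p95} × {d, f} = {(p93,d), (p93,f), (p95,d), (p95,f)}
  {p93, p94} × {d, e, f} = {(p93,d), (p93,e), (p93,f), (p94,d), (p94,e), (p94,f)}
  {p93, p95} × {d, e, f} = {(p93,d), (p93,e), (p93,f), (p95,d), (p95,e), (p95,f)}
  {p93, p94, p95} × {d, e} = {(p93,d), (p93,e), (p94,d), (p94,e), (p95,d), (p95,e)}
  {p93, p94, p95} × {d, f} = {(p93,d), (p93,f), (p94,d), (p94,f), (p95,d), (p95,f)}
  {p93, p94, p95} × {d, e, f} = {(p93,d), (p93,e), (p93,f), (p94,d), (p94,e), (p94,f), (p95,d), (p95,e), (p95,f)}
These 26 distinct sets form the basis B.
Close under arbitrary unions to get τ_{X×Y}; counting gives |τ_{X×Y}| = 108.


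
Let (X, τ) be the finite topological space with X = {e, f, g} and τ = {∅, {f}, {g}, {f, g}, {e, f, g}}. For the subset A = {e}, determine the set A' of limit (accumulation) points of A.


A' = ∅

For each x ∈ X, list the open sets U ∈ τ with x ∈ U, then check whether U ∩ (A ∖ {x}) ≠ ∅ for every such U.
  x = e: open {e, f, g} ∋ x has {e, f, g} ∩ (A ∖ {e}) = ∅, so x is NOT a limit point.
  x = f: open {f} ∋ x has {f} ∩ (A ∖ {f}) = ∅, so x is NOT a limit point.
  x = g: open {g} ∋ x has {g} ∩ (A ∖ {g}) = ∅, so x is NOT a limit point.
Collecting: A' = ∅.


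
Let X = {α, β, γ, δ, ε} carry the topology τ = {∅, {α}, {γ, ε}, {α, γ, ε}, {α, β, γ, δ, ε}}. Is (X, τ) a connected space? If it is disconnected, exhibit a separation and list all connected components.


(X, τ) is connected.

Find clopen sets (U ∈ τ with X ∖ U ∈ τ):
  U = ∅, X ∖ U = {α, β, γ, δ, ε} — both open, so U is clopen.
  U = {α, β, γ, δ, ε}, X ∖ U = ∅ — both open, so U is clopen.
Only trivial clopens (∅ and X) exist, so (X, τ) is connected.
Compute connected components by grouping points that agree on all clopens:
  component: {α, β, γ, δ, ε}


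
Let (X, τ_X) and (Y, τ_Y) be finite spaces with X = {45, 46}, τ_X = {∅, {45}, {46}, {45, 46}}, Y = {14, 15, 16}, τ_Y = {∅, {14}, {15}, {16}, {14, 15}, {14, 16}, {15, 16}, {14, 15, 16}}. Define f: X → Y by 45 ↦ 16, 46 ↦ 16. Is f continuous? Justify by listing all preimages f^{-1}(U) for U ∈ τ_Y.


f IS continuous.

Compute f^{-1}(U) for each U ∈ τ_Y:
  U = ∅: f^{-1}(U) = ∅ ∈ τ_X ✓.
  U = {14}: f^{-1}(U) = ∅ ∈ τ_X ✓.
  U = {15}: f^{-1}(U) = ∅ ∈ τ_X ✓.
  U = {16}: f^{-1}(U) = {45, 46} ∈ τ_X ✓.
  U = {14, 15}: f^{-1}(U) = ∅ ∈ τ_X ✓.
  U = {14, 16}: f^{-1}(U) = {45, 46} ∈ τ_X ✓.
  U = {15, 16}: f^{-1}(U) = {45, 46} ∈ τ_X ✓.
  U = {14, 15, 16}: f^{-1}(U) = {45, 46} ∈ τ_X ✓.
Every preimage lies in τ_X, so f IS continuous.


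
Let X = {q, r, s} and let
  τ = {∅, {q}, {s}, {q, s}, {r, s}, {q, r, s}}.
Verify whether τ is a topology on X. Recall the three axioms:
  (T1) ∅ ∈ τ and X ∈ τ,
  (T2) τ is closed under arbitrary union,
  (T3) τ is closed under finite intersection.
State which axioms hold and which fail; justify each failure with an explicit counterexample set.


τ IS a topology on X.

Axiom (T1): ∅ ∈ τ? Yes; X ∈ τ? Yes.
Axiom (T2/T3): check pairwise unions and intersections of members of τ.
All pairwise intersections and unions checked — each lies in τ. Therefore τ satisfies (T1), (T2), (T3): it IS a topology on X.


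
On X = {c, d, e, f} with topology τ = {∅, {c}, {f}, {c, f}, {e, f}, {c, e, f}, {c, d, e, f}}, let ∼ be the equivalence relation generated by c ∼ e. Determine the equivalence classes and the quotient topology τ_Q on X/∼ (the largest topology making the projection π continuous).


X/∼ = {[c=e], [d], [f]}; |τ_Q| = 4.

Equivalence classes: [c=e], [d], [f].
Quotient map π: X → X/∼ sends c ↦ [c=e], d ↦ [d], e ↦ [c=e], f ↦ [f].
For each subset V ⊆ X/∼, compute π^{-1}(V) ⊆ X and check whether π^{-1}(V) ∈ τ. V is open in τ_Q iff π^{-1}(V) ∈ τ.
  V = {}: π^{-1}(V) = ∅ ∈ τ ✓.
  V = {[c=e]}: π^{-1}(V) = {c, e} ∉ τ ✗.
  V = {[d]}: π^{-1}(V) = {d} ∉ τ ✗.
  V = {[c=e], [d]}: π^{-1}(V) = {c, d, e} ∉ τ ✗.
  V = {[f]}: π^{-1}(V) = {f} ∈ τ ✓.
  V = {[c=e], [f]}: π^{-1}(V) = {c, e, f} ∈ τ ✓.
  V = {[d], [f]}: π^{-1}(V) = {d, f} ∉ τ ✗.
  V = {[c=e], [d], [f]}: π^{-1}(V) = {c, d, e, f} ∈ τ ✓.
Open sets in the quotient: τ_Q = {{}, {[f]}, {[c=e], [f]}, {[c=e], [d], [f]}} (4 elements).


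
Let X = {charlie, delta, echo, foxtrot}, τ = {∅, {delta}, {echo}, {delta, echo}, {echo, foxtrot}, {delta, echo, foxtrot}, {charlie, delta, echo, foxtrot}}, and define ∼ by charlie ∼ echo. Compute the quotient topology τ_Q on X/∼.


X/∼ = {[charlie=echo], [delta], [foxtrot]}; |τ_Q| = 3.

Equivalence classes: [charlie=echo], [delta], [foxtrot].
Quotient map π: X → X/∼ sends charlie ↦ [charlie=echo], delta ↦ [delta], echo ↦ [charlie=echo], foxtrot ↦ [foxtrot].
For each subset V ⊆ X/∼, compute π^{-1}(V) ⊆ X and check whether π^{-1}(V) ∈ τ. V is open in τ_Q iff π^{-1}(V) ∈ τ.
  V = {}: π^{-1}(V) = ∅ ∈ τ ✓.
  V = {[charlie=echo]}: π^{-1}(V) = {charlie, echo} ∉ τ ✗.
  V = {[delta]}: π^{-1}(V) = {delta} ∈ τ ✓.
  V = {[charlie=echo], [delta]}: π^{-1}(V) = {charlie, delta, echo} ∉ τ ✗.
  V = {[foxtrot]}: π^{-1}(V) = {foxtrot} ∉ τ ✗.
  V = {[charlie=echo], [foxtrot]}: π^{-1}(V) = {charlie, echo, foxtrot} ∉ τ ✗.
  V = {[delta], [foxtrot]}: π^{-1}(V) = {delta, foxtrot} ∉ τ ✗.
  V = {[charlie=echo], [delta], [foxtrot]}: π^{-1}(V) = {charlie, delta, echo, foxtrot} ∈ τ ✓.
Open sets in the quotient: τ_Q = {{}, {[delta]}, {[charlie=echo], [delta], [foxtrot]}} (3 elements).


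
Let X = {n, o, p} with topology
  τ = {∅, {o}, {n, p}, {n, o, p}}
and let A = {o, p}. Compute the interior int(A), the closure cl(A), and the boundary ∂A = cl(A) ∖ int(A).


int(A) = {o}, cl(A) = {n, o, p}, ∂A = {n, p}.

Closed sets in (X, τ) are complements of opens:
  closed(X, τ) = {∅, {o}, {n, p}, {n, o, p}}.
int(A) = ⋃ {U ∈ τ : U ⊆ A}. Opens contained in A: ∅, {o}.
Taking the union of these: int(A) = {o}.
cl(A) = ⋂ {C closed : A ⊆ C}. Closed sets containing A: {n, o, p}.
Intersecting these: cl(A) = {n, o, p}.
∂A = cl(A) ∖ int(A) = {n, o, p} ∖ {o} = {n, p}.
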